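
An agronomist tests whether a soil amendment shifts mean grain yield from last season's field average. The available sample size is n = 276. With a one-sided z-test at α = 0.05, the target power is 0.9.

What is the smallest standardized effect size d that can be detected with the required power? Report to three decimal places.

d ≈ 0.176

Need Φ(δ − 1.645) = 0.9, so δ = 1.645 + 1.282 = 2.926.
δ = d·√n ⇒ d = δ/√n = 2.926/√276 = 0.1761.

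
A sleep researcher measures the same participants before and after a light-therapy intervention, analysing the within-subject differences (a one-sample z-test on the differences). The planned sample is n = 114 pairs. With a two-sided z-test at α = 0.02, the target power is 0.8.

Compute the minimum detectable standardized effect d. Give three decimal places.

Required noncentrality: δ = z_{0.01} + z_{0.20} = 2.326 + 0.842 = 3.168.
(Lower-tail contribution to power is negligible for δ > 0.)
δ = d·√n ⇒ d = δ/√n = 3.168/√114 = 0.2967.

d ≈ 0.297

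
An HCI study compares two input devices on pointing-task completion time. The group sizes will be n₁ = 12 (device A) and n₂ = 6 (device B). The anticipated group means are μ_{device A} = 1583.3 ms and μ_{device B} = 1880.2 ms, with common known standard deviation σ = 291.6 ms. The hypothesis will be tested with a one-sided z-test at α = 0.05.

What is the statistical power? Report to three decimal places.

Standardized effect: d = |μ_{device A} − μ_{device B}| / σ = |1583.3 − 1880.2| / 291.6 = 1.0182
Noncentrality parameter: δ = d / √(1/n₁ + 1/n₂) = 1.0182 / √(1/12 + 1/6) = 2.0364
One-sided α = 0.05 → critical value z_{0.05} = 1.645.
Power = P(Z > 1.645 − δ) = Φ(0.391) = 0.6523.

Power ≈ 0.652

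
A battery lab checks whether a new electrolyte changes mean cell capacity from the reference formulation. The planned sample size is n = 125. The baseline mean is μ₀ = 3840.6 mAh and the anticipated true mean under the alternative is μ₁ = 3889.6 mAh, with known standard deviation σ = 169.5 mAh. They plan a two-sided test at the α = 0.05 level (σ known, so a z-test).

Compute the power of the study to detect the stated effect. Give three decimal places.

Power ≈ 0.898

Standardized effect: d = |μ₁ − μ₀| / σ = |3889.6 − 3840.6| / 169.5 = 0.2891
Noncentrality parameter: δ = d·√n = 0.2891 × √125 = 3.2321
Two-sided α = 0.05 → critical value z_{0.025} = 1.960.
Power = Φ(δ − 1.960) + Φ(−δ − 1.960) = Φ(1.272) + Φ(-5.192) = 0.8983 + 0.0000 = 0.8983.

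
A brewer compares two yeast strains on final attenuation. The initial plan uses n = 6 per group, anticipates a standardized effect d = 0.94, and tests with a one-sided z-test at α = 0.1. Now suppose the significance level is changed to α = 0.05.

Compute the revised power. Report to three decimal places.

δ = d·√(n/2) = 0.94 × √(6/2) = 1.6281 (unchanged). New critical value: z_{0.05} = 1.645.
Revised power = P(Z > 1.645 − δ) = Φ(-0.017) = 0.4933.

Power ≈ 0.493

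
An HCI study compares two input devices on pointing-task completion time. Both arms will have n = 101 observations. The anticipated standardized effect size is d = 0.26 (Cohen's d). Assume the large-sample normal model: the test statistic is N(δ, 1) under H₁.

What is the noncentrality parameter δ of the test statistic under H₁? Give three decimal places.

The noncentrality parameter scales effect size by the design's sample-size factor: δ = d·√(n/2) = 0.26 × √(101/2) = 1.8476

δ ≈ 1.848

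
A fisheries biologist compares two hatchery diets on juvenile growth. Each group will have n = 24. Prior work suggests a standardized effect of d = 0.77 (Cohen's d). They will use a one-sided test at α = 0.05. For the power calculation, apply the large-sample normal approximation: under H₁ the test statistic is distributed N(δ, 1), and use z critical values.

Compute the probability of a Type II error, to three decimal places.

Noncentrality parameter: δ = d·√(n/2) = 0.77 × √(24/2) = 2.6674
One-sided α = 0.05 → critical value z_{0.05} = 1.645.
Power = Φ(δ − 1.645) = Φ(1.023) = 0.8467.
Type II error: β = 1 − power = 1 − 0.8467 = 0.1533.

β ≈ 0.153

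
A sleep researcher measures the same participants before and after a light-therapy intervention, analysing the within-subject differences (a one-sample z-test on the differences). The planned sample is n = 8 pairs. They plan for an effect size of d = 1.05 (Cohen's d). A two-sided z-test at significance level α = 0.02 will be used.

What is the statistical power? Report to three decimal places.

Power ≈ 0.740

Noncentrality parameter: δ = d·√n = 1.05 × √8 = 2.9698
Critical value for a two-sided test at α = 0.02: z_{α/2} = 2.326.
Power = Φ(δ − 2.326) + Φ(−δ − 2.326) = Φ(0.644) + Φ(-5.296) = 0.7401 + 0.0000 = 0.7401.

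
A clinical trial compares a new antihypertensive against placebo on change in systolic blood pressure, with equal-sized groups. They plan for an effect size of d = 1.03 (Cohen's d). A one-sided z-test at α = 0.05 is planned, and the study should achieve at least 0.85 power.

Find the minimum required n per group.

For power 0.85 need Φ(δ − z_{0.05}) = 0.85, so δ = z_{0.05} + z_{0.15} = 1.645 + 1.036 = 2.681.
δ = d·√(n/2) ⇒ n = 2(δ/d)² = 2 × (2.681 / 1.03)² = 13.55.
Round up to the next whole unit.

n = 14 per group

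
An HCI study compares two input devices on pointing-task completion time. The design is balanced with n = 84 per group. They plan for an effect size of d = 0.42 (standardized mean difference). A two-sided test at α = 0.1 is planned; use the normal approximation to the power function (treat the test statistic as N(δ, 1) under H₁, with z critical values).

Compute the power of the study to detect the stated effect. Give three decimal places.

Power ≈ 0.859

Noncentrality parameter: δ = d·√(n/2) = 0.42 × √(84/2) = 2.7219
Two-sided α = 0.1 → critical value z_{0.05} = 1.645.
Power = Φ(δ − 1.645) + Φ(−δ − 1.645) = Φ(1.077) + Φ(-4.367) = 0.8593 + 0.0000 = 0.8593.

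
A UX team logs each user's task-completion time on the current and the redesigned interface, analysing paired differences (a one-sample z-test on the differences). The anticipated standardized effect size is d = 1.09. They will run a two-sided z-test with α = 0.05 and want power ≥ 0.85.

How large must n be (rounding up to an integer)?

Set Φ(δ − 1.960) = 0.85; then δ − 1.960 = Φ⁻¹(0.85) = 1.036, giving δ = 2.996.
(Ignoring the negligible lower-tail rejection probability gives the usual closed-form inversion.)
δ = d·√n ⇒ n = (δ/d)² = (2.996 / 1.09)² = 7.56.
Round up to the next whole unit.

n = 8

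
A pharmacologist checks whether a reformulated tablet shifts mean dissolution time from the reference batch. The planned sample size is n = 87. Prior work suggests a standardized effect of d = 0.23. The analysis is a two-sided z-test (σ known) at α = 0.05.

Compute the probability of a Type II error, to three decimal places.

β ≈ 0.426

Noncentrality parameter: δ = d·√n = 0.23 × √87 = 2.1453
Two-sided α = 0.05 → critical value z_{0.025} = 1.960.
Power = Φ(δ − 1.960) + Φ(−δ − 1.960) = Φ(0.185) + Φ(-4.105) = 0.5735 + 0.0000 = 0.5735.
Type II error: β = 1 − power = 1 − 0.5735 = 0.4265.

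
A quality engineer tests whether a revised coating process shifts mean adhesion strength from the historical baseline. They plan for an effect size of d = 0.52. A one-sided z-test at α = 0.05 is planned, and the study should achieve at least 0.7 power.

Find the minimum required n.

For power 0.7 need Φ(δ − z_{0.05}) = 0.7, so δ = z_{0.05} + z_{0.30} = 1.645 + 0.524 = 2.169.
δ = d·√n ⇒ n = (δ/d)² = (2.169 / 0.52)² = 17.40.
Rounding up, n = 18.

n = 18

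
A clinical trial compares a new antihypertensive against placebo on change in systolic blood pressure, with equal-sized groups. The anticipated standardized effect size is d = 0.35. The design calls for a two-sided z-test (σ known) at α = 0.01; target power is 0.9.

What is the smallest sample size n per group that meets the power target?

For power 0.9 need Φ(δ − z_{0.005}) = 0.9, so δ = z_{0.005} + z_{0.10} = 2.576 + 1.282 = 3.857.
(The Φ(−δ − z_{α/2}) term is vanishingly small for δ > 0 and is dropped in the standard sample-size formula.)
δ = d·√(n/2) ⇒ n = 2(δ/d)² = 2 × (3.857 / 0.35)² = 242.93.
Round up to the next whole unit.

n = 243 per group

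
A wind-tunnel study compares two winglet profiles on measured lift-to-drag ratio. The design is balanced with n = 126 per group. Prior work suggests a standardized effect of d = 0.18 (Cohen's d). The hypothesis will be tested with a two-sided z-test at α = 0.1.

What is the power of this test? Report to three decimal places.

Power ≈ 0.415

Noncentrality parameter: δ = d·√(n/2) = 0.18 × √(126/2) = 1.4287
Critical value for a two-sided test at α = 0.1: z_{α/2} = 1.645.
Power = Φ(δ − 1.645) + Φ(−δ − 1.645) = Φ(-0.216) + Φ(-3.074) = 0.4144 + 0.0011 = 0.4155.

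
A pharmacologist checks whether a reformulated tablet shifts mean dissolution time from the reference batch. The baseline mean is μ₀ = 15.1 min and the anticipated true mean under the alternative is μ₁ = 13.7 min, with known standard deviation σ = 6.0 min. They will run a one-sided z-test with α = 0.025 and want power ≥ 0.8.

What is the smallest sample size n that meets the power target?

n = 145

Standardized effect: d = |μ₁ − μ₀| / σ = |13.7 − 15.1| / 6.0 = 0.2333
For power 0.8 need Φ(δ − z_{0.025}) = 0.8, so δ = z_{0.025} + z_{0.20} = 1.960 + 0.842 = 2.802.
δ = d·√n ⇒ n = (δ/d)² = (2.802 / 0.2333)² = 144.16.
Round up to the next whole unit.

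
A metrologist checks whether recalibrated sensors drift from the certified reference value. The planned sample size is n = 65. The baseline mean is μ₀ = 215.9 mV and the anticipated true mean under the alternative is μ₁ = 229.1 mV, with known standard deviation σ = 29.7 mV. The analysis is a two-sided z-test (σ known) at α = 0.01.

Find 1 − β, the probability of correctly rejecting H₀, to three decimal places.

Standardized effect: d = |μ₁ − μ₀| / σ = |229.1 − 215.9| / 29.7 = 0.4444
Noncentrality parameter: δ = d·√n = 0.4444 × √65 = 3.5832
Critical value for a two-sided test at α = 0.01: z_{α/2} = 2.576.
Power = Φ(δ − 2.576) + Φ(−δ − 2.576) = Φ(1.007) + Φ(-6.159) = 0.8431 + 0.0000 = 0.8431.

Power ≈ 0.843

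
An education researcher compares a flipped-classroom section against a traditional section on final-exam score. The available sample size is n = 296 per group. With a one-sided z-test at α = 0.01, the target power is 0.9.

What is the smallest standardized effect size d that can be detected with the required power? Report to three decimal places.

Need Φ(δ − 2.326) = 0.9, so δ = 2.326 + 1.282 = 3.608.
δ = d·√(n/2) ⇒ d = δ/√(n/2) = 3.608/√(296/2) = 0.2966.

d ≈ 0.297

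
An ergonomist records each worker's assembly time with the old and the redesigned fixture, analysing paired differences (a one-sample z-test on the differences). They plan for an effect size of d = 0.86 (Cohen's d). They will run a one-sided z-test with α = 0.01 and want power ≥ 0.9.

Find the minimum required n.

Set Φ(δ − 2.326) = 0.9; then δ − 2.326 = Φ⁻¹(0.9) = 1.282, giving δ = 3.608.
δ = d·√n ⇒ n = (δ/d)² = (3.608 / 0.86)² = 17.60.
Rounding up, n = 18.

n = 18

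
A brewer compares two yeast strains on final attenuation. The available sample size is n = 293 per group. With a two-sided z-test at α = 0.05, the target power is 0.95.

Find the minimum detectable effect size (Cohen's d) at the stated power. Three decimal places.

Required noncentrality: δ = z_{0.025} + z_{0.05} = 1.960 + 1.645 = 3.605.
(The second rejection-region term Φ(−δ − z_{α/2}) is negligible and dropped.)
δ = d·√(n/2) ⇒ d = δ/√(n/2) = 3.605/√(293/2) = 0.2978.

d ≈ 0.298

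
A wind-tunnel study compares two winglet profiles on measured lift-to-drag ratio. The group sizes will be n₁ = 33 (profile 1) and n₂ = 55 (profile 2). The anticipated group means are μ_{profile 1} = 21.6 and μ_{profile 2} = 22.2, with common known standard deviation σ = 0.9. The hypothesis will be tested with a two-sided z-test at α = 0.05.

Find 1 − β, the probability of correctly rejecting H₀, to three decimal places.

Power ≈ 0.857

Standardized effect: d = |μ_{profile 1} − μ_{profile 2}| / σ = |21.6 − 22.2| / 0.9 = 0.6667
Noncentrality parameter: δ = d / √(1/n₁ + 1/n₂) = 0.6667 / √(1/33 + 1/55) = 3.0277
Two-sided α = 0.05 → critical value z_{0.025} = 1.960.
Power = Φ(δ − 1.960) + Φ(−δ − 1.960) = Φ(1.068) + Φ(-4.988) = 0.8572 + 0.0000 = 0.8572.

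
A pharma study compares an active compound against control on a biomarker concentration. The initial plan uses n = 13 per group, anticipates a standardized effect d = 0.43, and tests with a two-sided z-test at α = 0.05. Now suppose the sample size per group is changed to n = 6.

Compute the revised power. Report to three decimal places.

Power ≈ 0.116

With n = 6 per group: δ = d·√(n/2) = 0.43 × √(6/2) = 0.7448. Critical value z_{0.025} = 1.960.
Revised power = Φ(δ − 1.960) + Φ(−δ − 1.960) = Φ(-1.215) + Φ(-2.705) = 0.1121 + 0.0034 = 0.1156.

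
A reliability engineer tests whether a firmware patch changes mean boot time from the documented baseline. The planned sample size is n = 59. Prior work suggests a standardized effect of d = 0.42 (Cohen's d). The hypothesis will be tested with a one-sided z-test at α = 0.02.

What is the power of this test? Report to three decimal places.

Power ≈ 0.879

Noncentrality parameter: δ = d·√n = 0.42 × √59 = 3.2261
Critical value for a one-sided test at α = 0.02: z_α = 2.054.
Power = P(Z > 2.054 − δ) = Φ(1.172) = 0.8795.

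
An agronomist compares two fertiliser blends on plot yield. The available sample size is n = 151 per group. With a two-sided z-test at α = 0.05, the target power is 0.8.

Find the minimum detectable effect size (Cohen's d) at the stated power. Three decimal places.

d ≈ 0.322

Required noncentrality: δ = z_{0.025} + z_{0.20} = 1.960 + 0.842 = 2.802.
(The second rejection-region term Φ(−δ − z_{α/2}) is negligible and dropped.)
δ = d·√(n/2) ⇒ d = δ/√(n/2) = 2.802/√(151/2) = 0.3224.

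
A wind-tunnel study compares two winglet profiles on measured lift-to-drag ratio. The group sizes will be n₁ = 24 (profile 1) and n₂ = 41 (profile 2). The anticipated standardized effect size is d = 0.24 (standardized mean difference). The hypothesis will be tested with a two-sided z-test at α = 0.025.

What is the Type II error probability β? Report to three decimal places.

β ≈ 0.904

Noncentrality parameter: δ = d / √(1/n₁ + 1/n₂) = 0.24 / √(1/24 + 1/41) = 0.9338
Critical value for a two-sided test at α = 0.025: z_{α/2} = 2.241.
Power = Φ(δ − 2.241) + Φ(−δ − 2.241) = Φ(-1.308) + Φ(-3.175) = 0.0955 + 0.0007 = 0.0963.
Type II error: β = 1 − power = 1 − 0.0963 = 0.9037.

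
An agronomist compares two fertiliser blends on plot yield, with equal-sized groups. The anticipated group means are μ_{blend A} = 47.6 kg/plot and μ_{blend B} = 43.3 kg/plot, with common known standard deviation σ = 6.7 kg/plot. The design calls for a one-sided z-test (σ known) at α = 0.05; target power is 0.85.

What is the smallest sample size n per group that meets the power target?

Standardized effect: d = |μ_{blend A} − μ_{blend B}| / σ = |47.6 − 43.3| / 6.7 = 0.6418
Set Φ(δ − 1.645) = 0.85; then δ − 1.645 = Φ⁻¹(0.85) = 1.036, giving δ = 2.681.
δ = d·√(n/2) ⇒ n = 2(δ/d)² = 2 × (2.681 / 0.6418)² = 34.91.
Round up to the next whole unit.

n = 35 per group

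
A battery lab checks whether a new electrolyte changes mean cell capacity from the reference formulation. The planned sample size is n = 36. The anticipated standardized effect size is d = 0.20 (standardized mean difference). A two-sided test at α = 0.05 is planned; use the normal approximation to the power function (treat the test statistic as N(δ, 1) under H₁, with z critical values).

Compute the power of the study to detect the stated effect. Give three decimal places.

Power ≈ 0.224

Noncentrality parameter: δ = d·√n = 0.20 × √36 = 1.2000
Two-sided α = 0.05 → critical value z_{0.025} = 1.960.
Power = Φ(δ − 1.960) + Φ(−δ − 1.960) = Φ(-0.760) + Φ(-3.160) = 0.2236 + 0.0008 = 0.2244.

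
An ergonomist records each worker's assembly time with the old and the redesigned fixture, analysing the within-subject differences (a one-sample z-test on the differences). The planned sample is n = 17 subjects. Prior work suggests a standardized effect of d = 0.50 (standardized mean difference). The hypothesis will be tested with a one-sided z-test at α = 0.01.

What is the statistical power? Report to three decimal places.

Noncentrality parameter: λ = d·√n = 0.50 × √17 = 2.0616
Critical value for a one-sided test at α = 0.01: z_α = 2.326.
Power = Φ(λ − 2.326) = Φ(-0.265) = 0.3956.

Power ≈ 0.396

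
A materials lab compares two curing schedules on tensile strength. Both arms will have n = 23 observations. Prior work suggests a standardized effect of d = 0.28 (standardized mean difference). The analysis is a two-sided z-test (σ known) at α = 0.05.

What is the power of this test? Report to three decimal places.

Power ≈ 0.158

Noncentrality parameter: δ = d·√(n/2) = 0.28 × √(23/2) = 0.9495
Two-sided α = 0.05 → critical value z_{0.025} = 1.960.
Power = Φ(δ − 1.960) + Φ(−δ − 1.960) = Φ(-1.010) + Φ(-2.909) = 0.1561 + 0.0018 = 0.1580.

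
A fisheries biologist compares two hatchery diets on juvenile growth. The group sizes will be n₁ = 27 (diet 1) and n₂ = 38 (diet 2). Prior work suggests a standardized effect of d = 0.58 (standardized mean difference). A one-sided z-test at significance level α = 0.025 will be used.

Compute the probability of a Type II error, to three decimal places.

β ≈ 0.365

Noncentrality parameter: δ = d / √(1/n₁ + 1/n₂) = 0.58 / √(1/27 + 1/38) = 2.3043
One-sided α = 0.025 → critical value z_{0.025} = 1.960.
Power = P(Z > 1.960 − δ) = Φ(0.344) = 0.6347.
Type II error: β = 1 − power = 1 − 0.6347 = 0.3653.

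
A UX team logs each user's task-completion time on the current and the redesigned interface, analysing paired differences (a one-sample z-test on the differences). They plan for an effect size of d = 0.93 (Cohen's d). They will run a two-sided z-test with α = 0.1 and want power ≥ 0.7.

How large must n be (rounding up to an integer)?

Set Φ(δ − 1.645) = 0.7; then δ − 1.645 = Φ⁻¹(0.7) = 0.524, giving δ = 2.169.
(For δ > 0 the lower-tail rejection region contributes negligibly to power, so the one-term inversion is standard.)
δ = d·√n ⇒ n = (δ/d)² = (2.169 / 0.93)² = 5.44.
Round up to the next whole unit.

n = 6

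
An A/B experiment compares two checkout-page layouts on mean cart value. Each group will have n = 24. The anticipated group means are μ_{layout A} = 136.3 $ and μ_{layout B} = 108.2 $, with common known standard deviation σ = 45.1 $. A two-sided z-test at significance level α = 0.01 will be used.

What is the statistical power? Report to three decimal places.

Power ≈ 0.338

Standardized effect: d = |μ_{layout A} − μ_{layout B}| / σ = |136.3 − 108.2| / 45.1 = 0.6231
Noncentrality parameter: δ = d·√(n/2) = 0.6231 × √(24/2) = 2.1583
Critical value for a two-sided test at α = 0.01: z_{α/2} = 2.576.
Power = Φ(δ − 2.576) + Φ(−δ − 2.576) = Φ(-0.417) + Φ(-4.734) = 0.3382 + 0.0000 = 0.3382.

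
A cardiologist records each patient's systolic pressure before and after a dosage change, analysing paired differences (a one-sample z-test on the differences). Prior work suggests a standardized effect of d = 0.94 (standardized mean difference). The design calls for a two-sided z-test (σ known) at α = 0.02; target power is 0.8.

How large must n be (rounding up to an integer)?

n = 12

Set Φ(δ − 2.326) = 0.8; then δ − 2.326 = Φ⁻¹(0.8) = 0.842, giving δ = 3.168.
(Ignoring the negligible lower-tail rejection probability gives the usual closed-form inversion.)
δ = d·√n ⇒ n = (δ/d)² = (3.168 / 0.94)² = 11.36.
Round up to the next whole unit.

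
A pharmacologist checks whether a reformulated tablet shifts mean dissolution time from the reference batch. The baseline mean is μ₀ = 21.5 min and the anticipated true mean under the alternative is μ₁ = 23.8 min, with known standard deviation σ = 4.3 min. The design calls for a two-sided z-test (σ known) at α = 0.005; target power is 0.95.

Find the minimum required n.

n = 70

Standardized effect: d = |μ₁ − μ₀| / σ = |23.8 − 21.5| / 4.3 = 0.5349
Set Φ(δ − 2.807) = 0.95; then δ − 2.807 = Φ⁻¹(0.95) = 1.645, giving δ = 4.452.
(The Φ(−δ − z_{α/2}) term is vanishingly small for δ > 0 and is dropped in the standard sample-size formula.)
δ = d·√n ⇒ n = (δ/d)² = (4.452 / 0.5349)² = 69.27.
Rounding up, n = 70.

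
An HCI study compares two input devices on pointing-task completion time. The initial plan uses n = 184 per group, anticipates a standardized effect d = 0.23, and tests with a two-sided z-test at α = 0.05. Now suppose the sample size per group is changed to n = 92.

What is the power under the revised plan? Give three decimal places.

Power ≈ 0.345

With n = 92 per group: δ = d·√(n/2) = 0.23 × √(92/2) = 1.5599. Critical value z_{0.025} = 1.960.
Revised power = Φ(δ − 1.960) + Φ(−δ − 1.960) = Φ(-0.400) + Φ(-3.520) = 0.3446 + 0.0002 = 0.3448.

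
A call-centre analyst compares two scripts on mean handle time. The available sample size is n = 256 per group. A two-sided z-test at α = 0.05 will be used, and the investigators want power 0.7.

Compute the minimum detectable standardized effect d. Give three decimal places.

Required noncentrality: δ = z_{0.025} + z_{0.30} = 1.960 + 0.524 = 2.484.
(Lower-tail contribution to power is negligible for δ > 0.)
δ = d·√(n/2) ⇒ d = δ/√(n/2) = 2.484/√(256/2) = 0.2196.

d ≈ 0.220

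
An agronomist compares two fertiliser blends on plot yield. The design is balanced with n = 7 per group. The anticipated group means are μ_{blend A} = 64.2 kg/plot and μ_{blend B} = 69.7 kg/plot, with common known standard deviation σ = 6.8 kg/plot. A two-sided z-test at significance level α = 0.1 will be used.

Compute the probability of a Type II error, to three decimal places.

Standardized effect: d = |μ_{blend A} − μ_{blend B}| / σ = |64.2 − 69.7| / 6.8 = 0.8088
Noncentrality parameter: δ = d·√(n/2) = 0.8088 × √(7/2) = 1.5132
Two-sided α = 0.1 → critical value z_{0.05} = 1.645.
Power = Φ(δ − 1.645) + Φ(−δ − 1.645) = Φ(-0.132) + Φ(-3.158) = 0.4476 + 0.0008 = 0.4484.
Type II error: β = 1 − power = 1 − 0.4484 = 0.5516.

β ≈ 0.552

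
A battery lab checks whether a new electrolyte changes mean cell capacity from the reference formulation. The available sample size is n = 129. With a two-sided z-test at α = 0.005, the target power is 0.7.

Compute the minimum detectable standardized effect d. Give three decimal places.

Need Φ(δ − 2.807) = 0.7, so δ = 2.807 + 0.524 = 3.331.
(The second rejection-region term Φ(−δ − z_{α/2}) is negligible and dropped.)
δ = d·√n ⇒ d = δ/√n = 3.331/√129 = 0.2933.

d ≈ 0.293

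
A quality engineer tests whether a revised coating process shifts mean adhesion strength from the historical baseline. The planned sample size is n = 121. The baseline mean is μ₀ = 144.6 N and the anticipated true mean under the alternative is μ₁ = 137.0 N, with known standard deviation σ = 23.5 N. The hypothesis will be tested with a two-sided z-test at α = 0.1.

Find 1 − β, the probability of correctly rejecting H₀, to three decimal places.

Power ≈ 0.972

Standardized effect: d = |μ₁ − μ₀| / σ = |137.0 − 144.6| / 23.5 = 0.3234
Noncentrality parameter: λ = d·√n = 0.3234 × √121 = 3.5574
Critical value for a two-sided test at α = 0.1: z_{α/2} = 1.645.
Power = Φ(λ − 1.645) + Φ(−λ − 1.645) = Φ(1.913) + Φ(-5.202) = 0.9721 + 0.0000 = 0.9721.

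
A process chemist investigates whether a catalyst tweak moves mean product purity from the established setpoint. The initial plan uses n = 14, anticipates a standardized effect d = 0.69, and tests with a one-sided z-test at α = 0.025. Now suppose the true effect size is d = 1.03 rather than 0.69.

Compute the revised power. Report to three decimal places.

With d = 1.03: δ = d·√n = 1.03 × √14 = 3.8539. Critical value z_{0.025} = 1.960.
Revised power = P(Z > 1.960 − δ) = Φ(1.894) = 0.9709.

Power ≈ 0.971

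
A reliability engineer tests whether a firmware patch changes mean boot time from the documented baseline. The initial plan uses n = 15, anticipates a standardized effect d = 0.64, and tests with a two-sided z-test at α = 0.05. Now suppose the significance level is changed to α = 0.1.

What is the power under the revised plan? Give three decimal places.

Power ≈ 0.798

δ = d·√n = 0.64 × √15 = 2.4787 (unchanged). New critical value: z_{0.05} = 1.645.
Revised power = Φ(δ − 1.645) + Φ(−δ − 1.645) = Φ(0.834) + Φ(-4.124) = 0.7978 + 0.0000 = 0.7978.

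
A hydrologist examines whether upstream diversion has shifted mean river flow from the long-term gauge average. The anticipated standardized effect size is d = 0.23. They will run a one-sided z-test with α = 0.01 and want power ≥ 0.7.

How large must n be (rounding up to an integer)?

n = 154

For power 0.7 need Φ(δ − z_{0.01}) = 0.7, so δ = z_{0.01} + z_{0.30} = 2.326 + 0.524 = 2.851.
δ = d·√n ⇒ n = (δ/d)² = (2.851 / 0.23)² = 153.63.
Round up to the next whole unit.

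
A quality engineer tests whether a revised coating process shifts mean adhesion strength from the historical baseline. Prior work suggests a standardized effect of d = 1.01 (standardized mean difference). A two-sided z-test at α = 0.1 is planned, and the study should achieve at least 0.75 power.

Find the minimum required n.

n = 6

For power 0.75 need Φ(δ − z_{0.05}) = 0.75, so δ = z_{0.05} + z_{0.25} = 1.645 + 0.674 = 2.319.
(For δ > 0 the lower-tail rejection region contributes negligibly to power, so the one-term inversion is standard.)
δ = d·√n ⇒ n = (δ/d)² = (2.319 / 1.01)² = 5.27.
Round up to the next whole unit.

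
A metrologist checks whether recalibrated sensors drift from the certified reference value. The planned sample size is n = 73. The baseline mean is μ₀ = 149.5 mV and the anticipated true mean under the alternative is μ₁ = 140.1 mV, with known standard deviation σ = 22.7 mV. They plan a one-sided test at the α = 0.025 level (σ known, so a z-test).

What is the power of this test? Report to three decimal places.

Power ≈ 0.943

Standardized effect: d = |μ₁ − μ₀| / σ = |140.1 − 149.5| / 22.7 = 0.4141
Noncentrality parameter: δ = d·√n = 0.4141 × √73 = 3.5380
Critical value for a one-sided test at α = 0.025: z_α = 1.960.
Power = Φ(δ − 1.960) = Φ(1.578) = 0.9427.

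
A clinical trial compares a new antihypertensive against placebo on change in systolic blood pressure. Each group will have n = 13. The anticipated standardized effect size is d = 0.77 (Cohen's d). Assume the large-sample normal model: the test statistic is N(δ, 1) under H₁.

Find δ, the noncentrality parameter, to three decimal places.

δ ≈ 1.963

δ = d·√(n/2) = 0.77 × √(13/2) = 1.9631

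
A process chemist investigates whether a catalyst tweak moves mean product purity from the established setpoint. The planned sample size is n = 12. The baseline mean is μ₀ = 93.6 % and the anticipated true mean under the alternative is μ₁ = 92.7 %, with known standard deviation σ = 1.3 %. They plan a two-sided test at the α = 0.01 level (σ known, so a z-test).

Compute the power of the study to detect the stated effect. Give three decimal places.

Standardized effect: d = |μ₁ − μ₀| / σ = |92.7 − 93.6| / 1.3 = 0.6923
Noncentrality parameter: δ = d·√n = 0.6923 × √12 = 2.3982
Critical value for a two-sided test at α = 0.01: z_{α/2} = 2.576.
Power = Φ(δ − 2.576) + Φ(−δ − 2.576) = Φ(-0.178) + Φ(-4.974) = 0.4295 + 0.0000 = 0.4295.

Power ≈ 0.430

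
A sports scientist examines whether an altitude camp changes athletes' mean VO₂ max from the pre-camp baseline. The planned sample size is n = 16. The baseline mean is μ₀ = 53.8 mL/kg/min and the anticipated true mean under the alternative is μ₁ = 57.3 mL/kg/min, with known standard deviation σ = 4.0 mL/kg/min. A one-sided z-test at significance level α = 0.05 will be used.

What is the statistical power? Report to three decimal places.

Power ≈ 0.968

Standardized effect: d = |μ₁ − μ₀| / σ = |57.3 − 53.8| / 4.0 = 0.8750
Noncentrality parameter: δ = d·√n = 0.8750 × √16 = 3.5000
Critical value for a one-sided test at α = 0.05: z_α = 1.645.
Power = P(Z > 1.645 − δ) = Φ(1.855) = 0.9682.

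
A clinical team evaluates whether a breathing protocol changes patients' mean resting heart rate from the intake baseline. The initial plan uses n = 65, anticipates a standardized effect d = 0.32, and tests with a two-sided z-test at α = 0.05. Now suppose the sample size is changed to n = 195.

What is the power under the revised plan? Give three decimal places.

Power ≈ 0.994

With n = 195: δ = d·√n = 0.32 × √195 = 4.4686. Critical value z_{0.025} = 1.960.
Revised power = Φ(δ − 1.960) + Φ(−δ − 1.960) = Φ(2.509) + Φ(-6.429) = 0.9939 + 0.0000 = 0.9939.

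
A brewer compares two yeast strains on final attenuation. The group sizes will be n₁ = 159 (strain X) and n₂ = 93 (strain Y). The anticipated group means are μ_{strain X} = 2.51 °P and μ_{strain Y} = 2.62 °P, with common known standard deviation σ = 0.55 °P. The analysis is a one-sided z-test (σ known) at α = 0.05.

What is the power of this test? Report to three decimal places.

Power ≈ 0.455

Standardized effect: d = |μ_{strain X} − μ_{strain Y}| / σ = |2.51 − 2.62| / 0.55 = 0.2000
Noncentrality parameter: δ = d / √(1/n₁ + 1/n₂) = 0.2000 / √(1/159 + 1/93) = 1.5320
One-sided α = 0.05 → critical value z_{0.05} = 1.645.
Power = P(Z > 1.645 − δ) = Φ(-0.113) = 0.4551.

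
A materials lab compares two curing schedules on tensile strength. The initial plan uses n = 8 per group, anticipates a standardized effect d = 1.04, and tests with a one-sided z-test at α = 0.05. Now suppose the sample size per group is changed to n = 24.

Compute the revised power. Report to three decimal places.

Power ≈ 0.975

With n = 24 per group: δ = d·√(n/2) = 1.04 × √(24/2) = 3.6027. Critical value z_{0.05} = 1.645.
Revised power = P(Z > 1.645 − δ) = Φ(1.958) = 0.9749.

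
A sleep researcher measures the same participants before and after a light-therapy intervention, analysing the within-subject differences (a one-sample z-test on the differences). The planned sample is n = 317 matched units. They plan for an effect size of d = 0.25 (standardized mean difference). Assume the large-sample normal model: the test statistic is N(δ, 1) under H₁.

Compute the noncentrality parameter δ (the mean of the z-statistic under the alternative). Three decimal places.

δ ≈ 4.451

The noncentrality parameter scales effect size by the design's sample-size factor: δ = d·√n = 0.25 × √317 = 4.4511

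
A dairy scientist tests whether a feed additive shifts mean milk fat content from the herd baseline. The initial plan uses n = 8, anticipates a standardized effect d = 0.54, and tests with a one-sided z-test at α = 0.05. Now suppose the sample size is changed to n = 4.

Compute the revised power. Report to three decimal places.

Power ≈ 0.286

With n = 4: δ = d·√n = 0.54 × √4 = 1.0800. Critical value z_{0.05} = 1.645.
Revised power = P(Z > 1.645 − δ) = Φ(-0.565) = 0.2861.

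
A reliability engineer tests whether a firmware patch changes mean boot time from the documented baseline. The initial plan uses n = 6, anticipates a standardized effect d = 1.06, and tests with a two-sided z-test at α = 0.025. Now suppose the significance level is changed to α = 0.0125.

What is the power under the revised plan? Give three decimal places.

δ = d·√n = 1.06 × √6 = 2.5965 (unchanged). New critical value: z_{0.0063} = 2.498.
Revised power = Φ(δ − 2.498) + Φ(−δ − 2.498) = Φ(0.099) + Φ(-5.094) = 0.5393 + 0.0000 = 0.5393.

Power ≈ 0.539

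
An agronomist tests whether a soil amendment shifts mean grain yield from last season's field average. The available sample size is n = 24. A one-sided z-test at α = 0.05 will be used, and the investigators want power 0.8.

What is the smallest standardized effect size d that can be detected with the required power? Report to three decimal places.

Required noncentrality: δ = z_{0.05} + z_{0.20} = 1.645 + 0.842 = 2.486.
δ = d·√n ⇒ d = δ/√n = 2.486/√24 = 0.5075.

d ≈ 0.508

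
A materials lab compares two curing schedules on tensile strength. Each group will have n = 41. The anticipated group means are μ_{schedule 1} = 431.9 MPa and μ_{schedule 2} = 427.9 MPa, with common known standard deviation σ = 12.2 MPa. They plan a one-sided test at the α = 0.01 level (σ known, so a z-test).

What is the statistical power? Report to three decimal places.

Power ≈ 0.200

Standardized effect: d = |μ_{schedule 1} − μ_{schedule 2}| / σ = |431.9 − 427.9| / 12.2 = 0.3279
Noncentrality parameter: δ = d·√(n/2) = 0.3279 × √(41/2) = 1.4845
One-sided α = 0.01 → critical value z_{0.01} = 2.326.
Power = Φ(δ − 2.326) = Φ(-0.842) = 0.1999.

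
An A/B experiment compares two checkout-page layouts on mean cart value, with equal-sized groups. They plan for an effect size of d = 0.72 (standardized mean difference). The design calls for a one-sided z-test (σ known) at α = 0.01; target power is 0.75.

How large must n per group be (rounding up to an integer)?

n = 35 per group

For power 0.75 need Φ(δ − z_{0.01}) = 0.75, so δ = z_{0.01} + z_{0.25} = 2.326 + 0.674 = 3.001.
δ = d·√(n/2) ⇒ n = 2(δ/d)² = 2 × (3.001 / 0.72)² = 34.74.
Round up to the next whole unit.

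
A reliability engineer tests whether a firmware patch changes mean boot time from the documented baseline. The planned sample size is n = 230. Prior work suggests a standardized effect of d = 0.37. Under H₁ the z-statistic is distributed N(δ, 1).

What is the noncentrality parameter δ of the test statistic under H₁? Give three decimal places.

δ = d·√n = 0.37 × √230 = 5.6113

δ ≈ 5.611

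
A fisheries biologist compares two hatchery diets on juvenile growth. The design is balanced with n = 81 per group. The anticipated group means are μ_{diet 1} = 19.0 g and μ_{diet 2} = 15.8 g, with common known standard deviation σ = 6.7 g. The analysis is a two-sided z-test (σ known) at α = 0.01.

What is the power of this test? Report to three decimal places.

Standardized effect: d = |μ_{diet 1} − μ_{diet 2}| / σ = |19.0 − 15.8| / 6.7 = 0.4776
Noncentrality parameter: δ = d·√(n/2) = 0.4776 × √(81/2) = 3.0395
Two-sided α = 0.01 → critical value z_{0.005} = 2.576.
Power = Φ(δ − 2.576) + Φ(−δ − 2.576) = Φ(0.464) + Φ(-5.615) = 0.6786 + 0.0000 = 0.6786.

Power ≈ 0.679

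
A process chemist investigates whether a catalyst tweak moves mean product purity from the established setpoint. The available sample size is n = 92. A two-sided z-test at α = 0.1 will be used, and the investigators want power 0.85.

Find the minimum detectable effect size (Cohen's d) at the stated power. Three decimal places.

d ≈ 0.280

Required noncentrality: δ = z_{0.05} + z_{0.15} = 1.645 + 1.036 = 2.681.
(Lower-tail contribution to power is negligible for δ > 0.)
δ = d·√n ⇒ d = δ/√n = 2.681/√92 = 0.2795.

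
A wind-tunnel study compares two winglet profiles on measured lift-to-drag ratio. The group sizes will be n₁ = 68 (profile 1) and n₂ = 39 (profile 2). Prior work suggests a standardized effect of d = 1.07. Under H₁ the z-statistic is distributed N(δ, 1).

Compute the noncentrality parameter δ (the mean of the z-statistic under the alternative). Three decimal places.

δ ≈ 5.327

δ = d / √(1/n₁ + 1/n₂) = 1.07 / √(1/68 + 1/39) = 5.3270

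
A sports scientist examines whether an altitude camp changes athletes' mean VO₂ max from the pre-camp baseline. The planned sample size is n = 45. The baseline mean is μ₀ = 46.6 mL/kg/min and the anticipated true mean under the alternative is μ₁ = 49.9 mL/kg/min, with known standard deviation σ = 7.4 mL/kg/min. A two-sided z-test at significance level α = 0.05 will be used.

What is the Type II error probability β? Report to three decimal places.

Standardized effect: d = |μ₁ − μ₀| / σ = |49.9 − 46.6| / 7.4 = 0.4459
Noncentrality parameter: δ = d·√n = 0.4459 × √45 = 2.9915
Critical value for a two-sided test at α = 0.05: z_{α/2} = 1.960.
Power = Φ(δ − 1.960) + Φ(−δ − 1.960) = Φ(1.032) + Φ(-4.951) = 0.8489 + 0.0000 = 0.8489.
Type II error: β = 1 − power = 1 − 0.8489 = 0.1511.

β ≈ 0.151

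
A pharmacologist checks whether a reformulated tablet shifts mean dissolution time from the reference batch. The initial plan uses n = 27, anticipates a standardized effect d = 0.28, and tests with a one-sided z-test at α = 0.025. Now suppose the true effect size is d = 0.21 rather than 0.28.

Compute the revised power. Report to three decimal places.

With d = 0.21: δ = d·√n = 0.21 × √27 = 1.0912. Critical value z_{0.025} = 1.960.
Revised power = P(Z > 1.960 − δ) = Φ(-0.869) = 0.1925.

Power ≈ 0.192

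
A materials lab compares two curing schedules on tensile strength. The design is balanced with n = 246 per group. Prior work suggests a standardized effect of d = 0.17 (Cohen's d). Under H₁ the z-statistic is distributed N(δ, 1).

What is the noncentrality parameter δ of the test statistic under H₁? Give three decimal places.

δ ≈ 1.885

The noncentrality parameter scales effect size by the design's sample-size factor: δ = d·√(n/2) = 0.17 × √(246/2) = 1.8854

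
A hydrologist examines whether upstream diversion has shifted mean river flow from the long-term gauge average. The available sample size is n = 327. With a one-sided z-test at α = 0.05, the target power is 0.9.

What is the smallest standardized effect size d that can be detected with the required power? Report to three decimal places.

Required noncentrality: δ = z_{0.05} + z_{0.10} = 1.645 + 1.282 = 2.926.
δ = d·√n ⇒ d = δ/√n = 2.926/√327 = 0.1618.

d ≈ 0.162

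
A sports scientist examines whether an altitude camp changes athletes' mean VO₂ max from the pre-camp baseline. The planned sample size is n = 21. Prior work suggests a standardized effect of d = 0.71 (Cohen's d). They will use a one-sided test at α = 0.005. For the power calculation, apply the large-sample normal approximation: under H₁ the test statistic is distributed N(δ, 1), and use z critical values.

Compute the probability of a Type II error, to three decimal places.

β ≈ 0.249

Noncentrality parameter: λ = d·√n = 0.71 × √21 = 3.2536
Critical value for a one-sided test at α = 0.005: z_α = 2.576.
Power = Φ(λ − 2.576) = Φ(0.678) = 0.7511.
Type II error: β = 1 − power = 1 − 0.7511 = 0.2489.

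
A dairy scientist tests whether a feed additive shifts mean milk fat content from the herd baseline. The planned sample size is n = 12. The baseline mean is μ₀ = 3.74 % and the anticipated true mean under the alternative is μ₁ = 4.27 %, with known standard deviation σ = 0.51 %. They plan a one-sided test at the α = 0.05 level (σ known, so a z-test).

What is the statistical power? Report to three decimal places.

Standardized effect: d = |μ₁ − μ₀| / σ = |4.27 − 3.74| / 0.51 = 1.0392
Noncentrality parameter: δ = d·√n = 1.0392 × √12 = 3.5999
One-sided α = 0.05 → critical value z_{0.05} = 1.645.
Power = Φ(δ − 1.645) = Φ(1.955) = 0.9747.

Power ≈ 0.975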